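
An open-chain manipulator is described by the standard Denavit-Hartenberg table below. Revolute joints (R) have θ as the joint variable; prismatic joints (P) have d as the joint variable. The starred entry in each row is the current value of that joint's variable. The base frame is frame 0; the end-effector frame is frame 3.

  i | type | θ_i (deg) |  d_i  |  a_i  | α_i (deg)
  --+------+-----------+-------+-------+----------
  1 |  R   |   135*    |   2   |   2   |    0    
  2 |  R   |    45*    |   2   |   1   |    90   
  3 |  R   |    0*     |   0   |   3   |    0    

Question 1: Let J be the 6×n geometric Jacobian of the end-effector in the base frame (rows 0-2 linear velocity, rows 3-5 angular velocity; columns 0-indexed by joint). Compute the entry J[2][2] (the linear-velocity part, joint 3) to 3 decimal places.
axis z_2 = (0.0000,1.0000,0.0000); lever o_n−o_2 = (-3.0000,0.0000,0.0000)
cross product → J_v[:, 2] = (-0.0000,-0.0000,3.0000)
J_ω[:, 2] = z_2
entry J[2][2] = 3.0000

3.000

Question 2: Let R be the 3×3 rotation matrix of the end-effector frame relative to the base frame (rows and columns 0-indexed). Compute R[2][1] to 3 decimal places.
End-effector y-axis (col 1 of R) = (-0.0000,-0.0000,1.0000)
R[2][1] = 1.0000

1.000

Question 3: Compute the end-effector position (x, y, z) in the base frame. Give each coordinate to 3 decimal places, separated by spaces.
-5.414 1.414 4.000

after link 1: o_1 = (-1.4142, 1.4142, 2.0000)
after link 2: o_2 = (-2.4142, 1.4142, 4.0000)
after link 3: o_3 = (-5.4142, 1.4142, 4.0000)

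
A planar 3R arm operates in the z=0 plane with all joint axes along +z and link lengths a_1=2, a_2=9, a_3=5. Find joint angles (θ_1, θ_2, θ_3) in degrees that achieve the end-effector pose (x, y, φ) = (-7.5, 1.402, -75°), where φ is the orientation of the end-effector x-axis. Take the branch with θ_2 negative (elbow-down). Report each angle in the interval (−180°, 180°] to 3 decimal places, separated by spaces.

wrist centre = target − a_3·(cos φ, sin φ) = (-8.7941, 6.2316)
cos θ_2 = (116.1693−2²−9²)/(2·2·9) = 0.8658; θ_2 = -30.0242° (elbow-down)
β = atan2(6.2316,-8.7941) = 144.6780°; ψ = atan2(-4.5033,9.7923) = -24.6967°
θ_1 = β − ψ = 169.3748°
θ_3 = φ − θ_1 − θ_2 = 145.6494° (wrapped to (-180°,180°])

169.375 -30.024 145.649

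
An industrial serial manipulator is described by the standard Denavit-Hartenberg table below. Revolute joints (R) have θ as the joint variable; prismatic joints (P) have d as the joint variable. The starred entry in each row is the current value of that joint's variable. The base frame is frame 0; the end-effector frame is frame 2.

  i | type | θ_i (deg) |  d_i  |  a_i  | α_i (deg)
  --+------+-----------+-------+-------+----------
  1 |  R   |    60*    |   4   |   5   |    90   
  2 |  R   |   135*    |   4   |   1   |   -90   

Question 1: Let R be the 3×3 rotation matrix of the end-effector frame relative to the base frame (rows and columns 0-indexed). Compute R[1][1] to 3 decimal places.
End-effector y-axis (col 1 of R) = (-0.8660,0.5000,-0.0000)
R[1][1] = 0.5000

0.500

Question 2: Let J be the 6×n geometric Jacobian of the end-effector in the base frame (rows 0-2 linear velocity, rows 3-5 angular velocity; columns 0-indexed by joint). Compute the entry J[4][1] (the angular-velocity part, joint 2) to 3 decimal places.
-0.500

axis z_1 = (0.8660,-0.5000,0.0000); lever o_n−o_1 = (3.1105,-2.6124,0.7071)
cross product → J_v[:, 1] = (-0.3536,-0.6124,-0.7071)
J_ω[:, 1] = z_1
entry J[4][1] = -0.5000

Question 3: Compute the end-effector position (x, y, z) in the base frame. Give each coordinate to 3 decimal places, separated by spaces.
5.611 1.718 4.707

after link 1: o_1 = (2.5000, 4.3301, 4.0000)
after link 2: o_2 = (5.6105, 1.7178, 4.7071)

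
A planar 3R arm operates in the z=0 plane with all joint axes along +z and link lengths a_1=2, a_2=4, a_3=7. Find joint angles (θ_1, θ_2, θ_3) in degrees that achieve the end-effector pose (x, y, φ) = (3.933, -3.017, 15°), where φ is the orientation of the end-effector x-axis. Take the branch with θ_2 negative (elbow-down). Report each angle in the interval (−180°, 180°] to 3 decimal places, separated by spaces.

wrist centre = target − a_3·(cos φ, sin φ) = (-2.8285, -4.8287)
cos θ_2 = (31.3170−2²−4²)/(2·2·4) = 0.7073; θ_2 = -44.9835° (elbow-down)
β = atan2(-4.8287,-2.8285) = -120.3601°; ψ = atan2(-2.8276,4.8292) = -30.3498°
θ_1 = β − ψ = -90.0103°
θ_3 = φ − θ_1 − θ_2 = 149.9938° (wrapped to (-180°,180°])

-90.010 -44.983 149.994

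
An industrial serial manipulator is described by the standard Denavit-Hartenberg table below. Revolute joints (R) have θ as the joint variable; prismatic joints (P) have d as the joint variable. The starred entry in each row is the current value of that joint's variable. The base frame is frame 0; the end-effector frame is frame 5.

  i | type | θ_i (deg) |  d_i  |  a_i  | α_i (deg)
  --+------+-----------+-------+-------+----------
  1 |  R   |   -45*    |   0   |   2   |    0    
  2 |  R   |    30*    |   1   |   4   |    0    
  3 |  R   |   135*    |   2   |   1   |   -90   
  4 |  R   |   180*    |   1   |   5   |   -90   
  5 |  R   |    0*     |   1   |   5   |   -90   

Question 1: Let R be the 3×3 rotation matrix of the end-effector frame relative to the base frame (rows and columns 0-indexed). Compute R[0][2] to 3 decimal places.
0.866

End-effector z-axis (col 2 of R) = (0.8660,0.5000,0.0000)
R[0][2] = 0.8660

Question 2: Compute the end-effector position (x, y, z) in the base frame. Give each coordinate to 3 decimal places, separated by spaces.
after link 1: o_1 = (1.4142, -1.4142, 0.0000)
after link 2: o_2 = (5.2779, -2.4495, 1.0000)
after link 3: o_3 = (4.7779, -1.5835, 3.0000)
after link 4: o_4 = (6.4119, -6.4136, 3.0000)
after link 5: o_5 = (8.9119, -10.7437, 4.0000)

8.912 -10.744 4.000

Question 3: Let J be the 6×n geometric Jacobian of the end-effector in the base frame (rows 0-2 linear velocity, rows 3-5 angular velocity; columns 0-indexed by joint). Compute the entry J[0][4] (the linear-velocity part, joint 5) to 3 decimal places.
4.330

axis z_4 = (0.0000,-0.0000,1.0000); lever o_n−o_4 = (2.5000,-4.3301,1.0000)
cross product → J_v[:, 4] = (4.3301,2.5000,0.0000)
J_ω[:, 4] = z_4
entry J[0][4] = 4.3301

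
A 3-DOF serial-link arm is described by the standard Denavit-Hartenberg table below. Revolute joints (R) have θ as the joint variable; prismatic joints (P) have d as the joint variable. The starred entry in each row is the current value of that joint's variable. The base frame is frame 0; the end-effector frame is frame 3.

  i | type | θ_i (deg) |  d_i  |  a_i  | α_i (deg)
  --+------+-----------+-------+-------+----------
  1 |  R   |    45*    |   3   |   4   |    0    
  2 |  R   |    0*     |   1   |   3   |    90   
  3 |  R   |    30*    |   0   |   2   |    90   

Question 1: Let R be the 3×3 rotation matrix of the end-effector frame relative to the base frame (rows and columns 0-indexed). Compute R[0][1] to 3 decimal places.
End-effector y-axis (col 1 of R) = (0.7071,-0.7071,0.0000)
R[0][1] = 0.7071

0.707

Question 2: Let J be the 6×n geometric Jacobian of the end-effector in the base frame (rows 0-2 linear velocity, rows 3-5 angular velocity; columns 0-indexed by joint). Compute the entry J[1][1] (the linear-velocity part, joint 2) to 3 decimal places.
3.346

axis z_1 = (0.0000,0.0000,1.0000); lever o_n−o_1 = (3.3461,3.3461,2.0000)
cross product → J_v[:, 1] = (-3.3461,3.3461,0.0000)
J_ω[:, 1] = z_1
entry J[1][1] = 3.3461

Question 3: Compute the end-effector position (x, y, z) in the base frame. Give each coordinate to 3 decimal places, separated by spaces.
6.174 6.174 5.000

after link 1: o_1 = (2.8284, 2.8284, 3.0000)
after link 2: o_2 = (4.9497, 4.9497, 4.0000)
after link 3: o_3 = (6.1745, 6.1745, 5.0000)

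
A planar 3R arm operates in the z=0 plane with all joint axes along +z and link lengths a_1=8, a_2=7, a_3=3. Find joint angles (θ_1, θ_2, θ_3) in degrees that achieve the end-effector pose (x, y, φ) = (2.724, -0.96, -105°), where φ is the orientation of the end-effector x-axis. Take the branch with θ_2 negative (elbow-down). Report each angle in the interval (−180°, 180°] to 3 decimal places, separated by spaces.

wrist centre = target − a_3·(cos φ, sin φ) = (3.5005, 1.9378)
cos θ_2 = (16.0082−8²−7²)/(2·8·7) = -0.8660; θ_2 = -149.9969° (elbow-down)
β = atan2(1.9378,3.5005) = 28.9680°; ψ = atan2(-3.5003,1.9380) = -61.0282°
θ_1 = β − ψ = 89.9962°
θ_3 = φ − θ_1 − θ_2 = -44.9993° (wrapped to (-180°,180°])

89.996 -149.997 -44.999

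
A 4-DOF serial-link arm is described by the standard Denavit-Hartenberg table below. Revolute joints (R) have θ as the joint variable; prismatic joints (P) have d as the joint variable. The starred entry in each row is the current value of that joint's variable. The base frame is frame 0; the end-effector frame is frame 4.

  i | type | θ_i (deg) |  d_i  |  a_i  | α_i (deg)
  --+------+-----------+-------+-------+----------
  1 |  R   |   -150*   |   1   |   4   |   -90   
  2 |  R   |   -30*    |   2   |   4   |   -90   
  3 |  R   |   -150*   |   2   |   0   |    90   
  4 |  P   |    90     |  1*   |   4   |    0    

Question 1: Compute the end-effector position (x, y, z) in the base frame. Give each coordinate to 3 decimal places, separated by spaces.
-8.120 -5.998 -2.446

after link 1: o_1 = (-3.4641, -2.0000, 1.0000)
after link 2: o_2 = (-5.4641, -5.4641, 3.0000)
after link 3: o_3 = (-6.3301, -5.9641, 1.2679)
after link 4: o_4 = (-8.1202, -5.9976, -2.4462)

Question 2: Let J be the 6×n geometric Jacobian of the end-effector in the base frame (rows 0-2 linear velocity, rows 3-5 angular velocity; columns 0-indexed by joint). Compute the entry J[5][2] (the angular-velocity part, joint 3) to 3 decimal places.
-0.866

axis z_2 = (-0.4330,-0.2500,-0.8660); lever o_n−o_2 = (-2.6561,-0.5335,-5.4462)
cross product → J_v[:, 2] = (0.8995,-0.0580,-0.4330)
J_ω[:, 2] = z_2
entry J[5][2] = -0.8660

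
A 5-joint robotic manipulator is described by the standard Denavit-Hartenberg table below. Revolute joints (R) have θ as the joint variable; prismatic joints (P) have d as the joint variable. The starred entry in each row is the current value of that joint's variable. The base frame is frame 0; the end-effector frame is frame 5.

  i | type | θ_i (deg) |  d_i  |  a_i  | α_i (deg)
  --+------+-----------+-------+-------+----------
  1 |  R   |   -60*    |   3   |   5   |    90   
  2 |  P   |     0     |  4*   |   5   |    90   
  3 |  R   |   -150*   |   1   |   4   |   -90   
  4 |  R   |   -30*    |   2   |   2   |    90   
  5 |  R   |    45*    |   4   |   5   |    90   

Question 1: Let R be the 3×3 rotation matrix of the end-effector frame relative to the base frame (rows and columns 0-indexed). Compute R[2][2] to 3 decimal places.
-0.354

End-effector z-axis (col 2 of R) = (-0.7071,0.6124,-0.3536)
R[2][2] = -0.3536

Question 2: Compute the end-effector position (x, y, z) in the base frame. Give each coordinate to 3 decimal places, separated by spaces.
after link 1: o_1 = (2.5000, -4.3301, 3.0000)
after link 2: o_2 = (1.5359, -10.6603, 3.0000)
after link 3: o_3 = (1.5359, -6.6603, 2.0000)
after link 4: o_4 = (3.5359, -4.9282, 1.0000)
after link 5: o_5 = (7.0714, -3.8663, -4.2319)

7.071 -3.866 -4.232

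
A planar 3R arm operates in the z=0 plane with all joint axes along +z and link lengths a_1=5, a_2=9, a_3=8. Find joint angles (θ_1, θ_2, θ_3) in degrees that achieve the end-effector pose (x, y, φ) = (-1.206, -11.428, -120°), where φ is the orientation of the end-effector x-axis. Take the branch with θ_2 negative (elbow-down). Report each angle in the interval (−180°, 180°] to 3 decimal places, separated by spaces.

wrist centre = target − a_3·(cos φ, sin φ) = (2.7940, -4.4998)
cos θ_2 = (28.0546−5²−9²)/(2·5·9) = -0.8661; θ_2 = -150.0040° (elbow-down)
β = atan2(-4.4998,2.7940) = -58.1632°; ψ = atan2(-4.4995,-2.7945) = -121.8437°
θ_1 = β − ψ = 63.6806°
θ_3 = φ − θ_1 − θ_2 = -33.6766° (wrapped to (-180°,180°])

63.681 -150.004 -33.677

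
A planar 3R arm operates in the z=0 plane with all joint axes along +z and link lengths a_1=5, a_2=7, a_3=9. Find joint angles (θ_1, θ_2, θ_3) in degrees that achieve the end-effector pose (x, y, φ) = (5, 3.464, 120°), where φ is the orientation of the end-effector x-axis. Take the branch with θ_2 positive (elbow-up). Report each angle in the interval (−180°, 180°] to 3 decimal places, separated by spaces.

wrist centre = target − a_3·(cos φ, sin φ) = (9.5000, -4.3302)
cos θ_2 = (109.0009−5²−7²)/(2·5·7) = 0.5000; θ_2 = 59.9992° (elbow-up)
β = atan2(-4.3302,9.5000) = -24.5041°; ψ = atan2(6.0621,8.5001) = 35.4959°
θ_1 = β − ψ = -60.0000°
θ_3 = φ − θ_1 − θ_2 = 120.0008° (wrapped to (-180°,180°])

-60.000 59.999 120.001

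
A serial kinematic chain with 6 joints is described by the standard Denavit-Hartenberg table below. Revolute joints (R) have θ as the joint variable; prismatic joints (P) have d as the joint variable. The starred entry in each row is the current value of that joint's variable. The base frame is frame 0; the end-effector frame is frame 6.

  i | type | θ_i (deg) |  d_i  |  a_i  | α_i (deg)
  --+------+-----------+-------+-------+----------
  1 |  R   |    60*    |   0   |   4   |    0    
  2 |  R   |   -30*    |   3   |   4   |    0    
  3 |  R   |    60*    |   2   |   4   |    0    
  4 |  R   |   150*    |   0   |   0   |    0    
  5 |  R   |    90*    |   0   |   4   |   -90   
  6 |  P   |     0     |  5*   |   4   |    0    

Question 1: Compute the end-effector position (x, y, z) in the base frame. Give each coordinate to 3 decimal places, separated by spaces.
14.892 9.794 5.000

after link 1: o_1 = (2.0000, 3.4641, 0.0000)
after link 2: o_2 = (5.4641, 5.4641, 3.0000)
after link 3: o_3 = (5.4641, 9.4641, 5.0000)
after link 4: o_4 = (5.4641, 9.4641, 5.0000)
after link 5: o_5 = (8.9282, 7.4641, 5.0000)
after link 6: o_6 = (14.8923, 9.7942, 5.0000)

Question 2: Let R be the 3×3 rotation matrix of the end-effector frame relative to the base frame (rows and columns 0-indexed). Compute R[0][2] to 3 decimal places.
End-effector z-axis (col 2 of R) = (0.5000,0.8660,0.0000)
R[0][2] = 0.5000

0.500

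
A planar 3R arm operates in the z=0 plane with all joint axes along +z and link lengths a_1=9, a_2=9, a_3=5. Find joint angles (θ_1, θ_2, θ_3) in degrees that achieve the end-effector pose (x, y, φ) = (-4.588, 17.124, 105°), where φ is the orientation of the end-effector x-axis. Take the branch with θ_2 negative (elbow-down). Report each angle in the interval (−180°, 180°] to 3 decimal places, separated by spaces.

149.998 -90.000 45.001

wrist centre = target − a_3·(cos φ, sin φ) = (-3.2939, 12.2944)
cos θ_2 = (162.0014−9²−9²)/(2·9·9) = 0.0000; θ_2 = -89.9995° (elbow-down)
β = atan2(12.2944,-3.2939) = 104.9984°; ψ = atan2(-9.0000,9.0001) = -44.9998°
θ_1 = β − ψ = 149.9982°
θ_3 = φ − θ_1 − θ_2 = 45.0013° (wrapped to (-180°,180°])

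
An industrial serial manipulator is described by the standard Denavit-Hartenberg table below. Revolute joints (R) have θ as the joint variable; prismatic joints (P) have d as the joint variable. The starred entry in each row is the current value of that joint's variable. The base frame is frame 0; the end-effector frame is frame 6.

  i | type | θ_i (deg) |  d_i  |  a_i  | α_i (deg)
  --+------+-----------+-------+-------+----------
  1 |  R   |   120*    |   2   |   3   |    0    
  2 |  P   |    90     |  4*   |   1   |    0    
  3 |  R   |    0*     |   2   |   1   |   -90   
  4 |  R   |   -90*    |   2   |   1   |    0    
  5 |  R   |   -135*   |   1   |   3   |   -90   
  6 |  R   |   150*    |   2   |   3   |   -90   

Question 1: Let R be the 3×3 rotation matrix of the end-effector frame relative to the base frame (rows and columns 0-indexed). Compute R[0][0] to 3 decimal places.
-0.780

End-effector x-axis (col 0 of R) = (-0.7803,0.1268,0.6124)
R[0][0] = -0.7803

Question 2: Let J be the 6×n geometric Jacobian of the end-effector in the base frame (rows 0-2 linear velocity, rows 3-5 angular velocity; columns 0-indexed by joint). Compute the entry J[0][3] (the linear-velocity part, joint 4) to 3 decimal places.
-1.845

axis z_3 = (0.5000,-0.8660,0.0000); lever o_n−o_3 = (2.2209,-0.4498,2.1300)
cross product → J_v[:, 3] = (-1.8446,-1.0650,1.6984)
J_ω[:, 3] = z_3
entry J[0][3] = -1.8446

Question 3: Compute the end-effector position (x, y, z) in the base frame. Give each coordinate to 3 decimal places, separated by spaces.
-1.011 1.148 10.130

after link 1: o_1 = (-1.5000, 2.5981, 2.0000)
after link 2: o_2 = (-2.3660, 2.0981, 6.0000)
after link 3: o_3 = (-3.2321, 1.5981, 8.0000)
after link 4: o_4 = (-2.2321, -0.1340, 9.0000)
after link 5: o_5 = (0.1051, 0.0607, 6.8787)
after link 6: o_6 = (-1.0112, 1.1482, 10.1300)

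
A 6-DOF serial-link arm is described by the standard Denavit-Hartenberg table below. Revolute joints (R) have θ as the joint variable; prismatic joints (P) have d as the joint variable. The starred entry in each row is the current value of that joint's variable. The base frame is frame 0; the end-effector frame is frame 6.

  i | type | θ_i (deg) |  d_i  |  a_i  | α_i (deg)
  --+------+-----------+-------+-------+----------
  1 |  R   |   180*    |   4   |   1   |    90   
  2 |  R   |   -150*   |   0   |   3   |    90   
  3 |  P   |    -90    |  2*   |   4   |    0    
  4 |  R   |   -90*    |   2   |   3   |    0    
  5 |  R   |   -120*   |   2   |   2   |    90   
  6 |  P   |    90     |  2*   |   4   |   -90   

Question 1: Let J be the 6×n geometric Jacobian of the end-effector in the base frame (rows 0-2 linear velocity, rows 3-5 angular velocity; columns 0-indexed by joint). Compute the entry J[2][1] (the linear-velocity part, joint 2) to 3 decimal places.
-7.366

axis z_1 = (0.0000,1.0000,0.0000); lever o_n−o_1 = (7.3660,-3.2679,7.2942)
cross product → J_v[:, 1] = (7.2942,-0.0000,-7.3660)
J_ω[:, 1] = z_1
entry J[2][1] = -7.3660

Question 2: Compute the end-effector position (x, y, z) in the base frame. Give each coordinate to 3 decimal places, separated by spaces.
after link 1: o_1 = (-1.0000, 0.0000, 4.0000)
after link 2: o_2 = (1.5981, -0.0000, 2.5000)
after link 3: o_3 = (2.5981, -4.0000, 4.2321)
after link 4: o_4 = (1.0000, -4.0000, 7.4641)
after link 5: o_5 = (2.8660, -2.2679, 8.6962)
after link 6: o_6 = (6.3660, -3.2679, 11.2942)

6.366 -3.268 11.294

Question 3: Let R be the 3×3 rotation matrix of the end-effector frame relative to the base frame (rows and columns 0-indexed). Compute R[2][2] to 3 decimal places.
End-effector z-axis (col 2 of R) = (-0.4330,-0.8660,0.2500)
R[2][2] = 0.2500

0.250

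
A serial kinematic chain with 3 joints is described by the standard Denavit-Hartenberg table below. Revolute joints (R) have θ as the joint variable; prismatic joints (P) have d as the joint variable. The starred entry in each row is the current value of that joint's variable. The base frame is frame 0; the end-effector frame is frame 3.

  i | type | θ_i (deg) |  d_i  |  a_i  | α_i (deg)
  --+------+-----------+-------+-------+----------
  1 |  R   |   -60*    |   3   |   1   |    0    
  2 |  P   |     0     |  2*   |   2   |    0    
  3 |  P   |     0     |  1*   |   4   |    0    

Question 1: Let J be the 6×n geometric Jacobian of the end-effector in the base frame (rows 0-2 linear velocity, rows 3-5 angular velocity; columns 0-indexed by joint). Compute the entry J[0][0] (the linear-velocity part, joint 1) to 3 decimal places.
6.062

axis z_0 = ẑ; lever o_n−o_0 = (3.5000,-6.0622,6.0000)
cross product → J_v[:, 0] = (6.0622,3.5000,-0.0000)
J_ω[:, 0] = z_0
entry J[0][0] = 6.0622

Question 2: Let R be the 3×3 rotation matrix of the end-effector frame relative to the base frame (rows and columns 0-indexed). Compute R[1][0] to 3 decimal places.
End-effector x-axis (col 0 of R) = (0.5000,-0.8660,0.0000)
R[1][0] = -0.8660

-0.866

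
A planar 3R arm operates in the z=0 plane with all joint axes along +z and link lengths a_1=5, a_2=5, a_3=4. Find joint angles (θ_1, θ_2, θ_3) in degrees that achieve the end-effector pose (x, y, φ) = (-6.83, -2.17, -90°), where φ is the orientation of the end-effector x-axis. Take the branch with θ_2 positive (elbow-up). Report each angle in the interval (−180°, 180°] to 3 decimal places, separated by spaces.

119.999 90.003 59.998

wrist centre = target − a_3·(cos φ, sin φ) = (-6.8300, 1.8300)
cos θ_2 = (49.9978−5²−5²)/(2·5·5) = -0.0000; θ_2 = 90.0025° (elbow-up)
β = atan2(1.8300,-6.8300) = 165.0007°; ψ = atan2(5.0000,4.9998) = 45.0013°
θ_1 = β − ψ = 119.9995°
θ_3 = φ − θ_1 − θ_2 = 59.9980° (wrapped to (-180°,180°])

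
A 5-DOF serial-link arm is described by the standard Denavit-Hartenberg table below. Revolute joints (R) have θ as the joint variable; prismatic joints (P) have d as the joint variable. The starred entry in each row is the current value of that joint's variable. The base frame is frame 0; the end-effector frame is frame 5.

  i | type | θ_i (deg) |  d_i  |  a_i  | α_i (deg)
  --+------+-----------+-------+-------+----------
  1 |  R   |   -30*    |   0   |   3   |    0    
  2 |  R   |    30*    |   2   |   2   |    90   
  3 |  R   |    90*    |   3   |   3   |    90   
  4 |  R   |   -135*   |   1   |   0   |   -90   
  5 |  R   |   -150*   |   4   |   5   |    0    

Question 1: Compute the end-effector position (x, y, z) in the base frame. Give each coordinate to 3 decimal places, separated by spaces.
after link 1: o_1 = (2.5981, -1.5000, 0.0000)
after link 2: o_2 = (4.5981, -1.5000, 2.0000)
after link 3: o_3 = (4.5981, -4.5000, 5.0000)
after link 4: o_4 = (5.5981, -4.5000, 5.0000)
after link 5: o_5 = (8.0981, -4.7334, 10.8903)

8.098 -4.733 10.890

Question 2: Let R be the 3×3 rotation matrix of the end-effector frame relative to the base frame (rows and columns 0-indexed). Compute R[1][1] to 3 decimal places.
0.354

End-effector y-axis (col 1 of R) = (0.8660,0.3536,-0.3536)
R[1][1] = 0.3536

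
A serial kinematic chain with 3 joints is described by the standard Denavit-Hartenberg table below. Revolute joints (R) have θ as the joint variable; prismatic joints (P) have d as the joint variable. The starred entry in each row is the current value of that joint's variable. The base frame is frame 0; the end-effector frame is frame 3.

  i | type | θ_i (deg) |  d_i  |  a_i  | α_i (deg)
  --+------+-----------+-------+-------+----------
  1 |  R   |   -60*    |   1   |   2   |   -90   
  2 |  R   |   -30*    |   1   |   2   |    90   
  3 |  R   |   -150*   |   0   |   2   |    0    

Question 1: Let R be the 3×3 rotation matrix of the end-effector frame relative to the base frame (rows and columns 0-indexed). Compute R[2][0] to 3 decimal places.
End-effector x-axis (col 0 of R) = (-0.8080,0.3995,-0.4330)
R[2][0] = -0.4330

-0.433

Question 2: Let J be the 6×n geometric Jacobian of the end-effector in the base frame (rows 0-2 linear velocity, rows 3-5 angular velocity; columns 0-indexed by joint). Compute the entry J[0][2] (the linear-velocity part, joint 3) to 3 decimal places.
axis z_2 = (-0.2500,0.4330,0.8660); lever o_n−o_2 = (-1.6160,0.7990,-0.8660)
cross product → J_v[:, 2] = (-1.0670,-1.6160,0.5000)
J_ω[:, 2] = z_2
entry J[0][2] = -1.0670

-1.067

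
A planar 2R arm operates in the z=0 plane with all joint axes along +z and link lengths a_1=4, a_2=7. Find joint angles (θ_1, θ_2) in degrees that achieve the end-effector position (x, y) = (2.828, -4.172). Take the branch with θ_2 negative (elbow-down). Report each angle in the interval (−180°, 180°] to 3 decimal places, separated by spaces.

cos θ_2 = (25.4032−4²−7²)/(2·4·7) = -0.7071; θ_2 = -134.9983° (elbow-down)
β = atan2(-4.1720,2.8280) = -55.8685°; ψ = atan2(-4.9499,-0.9496) = -100.8599°
θ_1 = β − ψ = 44.9913°

44.991 -134.998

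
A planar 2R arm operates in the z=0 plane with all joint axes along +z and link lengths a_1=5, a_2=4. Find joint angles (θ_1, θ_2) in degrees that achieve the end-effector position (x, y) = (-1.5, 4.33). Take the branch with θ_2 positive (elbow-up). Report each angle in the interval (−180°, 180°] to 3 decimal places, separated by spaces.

cos θ_2 = (20.9989−5²−4²)/(2·5·4) = -0.5000; θ_2 = 120.0018° (elbow-up)
β = atan2(4.3300,-1.5000) = 109.1071°; ψ = atan2(3.4640,2.9999) = 49.1071°
θ_1 = β − ψ = 60.0000°

60.000 120.002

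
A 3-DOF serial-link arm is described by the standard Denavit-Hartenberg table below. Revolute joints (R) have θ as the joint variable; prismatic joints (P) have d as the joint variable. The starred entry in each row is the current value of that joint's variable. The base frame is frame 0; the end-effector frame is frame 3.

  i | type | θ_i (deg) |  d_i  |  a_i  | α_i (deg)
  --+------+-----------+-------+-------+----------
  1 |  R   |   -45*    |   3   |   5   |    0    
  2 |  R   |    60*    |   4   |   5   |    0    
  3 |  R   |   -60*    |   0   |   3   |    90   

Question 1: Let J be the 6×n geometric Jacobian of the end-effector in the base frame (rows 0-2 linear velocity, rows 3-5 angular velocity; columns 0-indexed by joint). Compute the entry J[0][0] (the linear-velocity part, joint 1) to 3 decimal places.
axis z_0 = ẑ; lever o_n−o_0 = (10.4865,-4.3628,7.0000)
cross product → J_v[:, 0] = (4.3628,10.4865,-0.0000)
J_ω[:, 0] = z_0
entry J[0][0] = 4.3628

4.363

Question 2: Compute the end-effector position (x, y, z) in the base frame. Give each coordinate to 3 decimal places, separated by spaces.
after link 1: o_1 = (3.5355, -3.5355, 3.0000)
after link 2: o_2 = (8.3652, -2.2414, 7.0000)
after link 3: o_3 = (10.4865, -4.3628, 7.0000)

10.486 -4.363 7.000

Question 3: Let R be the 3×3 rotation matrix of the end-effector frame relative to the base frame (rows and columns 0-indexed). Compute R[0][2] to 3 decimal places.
End-effector z-axis (col 2 of R) = (-0.7071,-0.7071,0.0000)
R[0][2] = -0.7071

-0.707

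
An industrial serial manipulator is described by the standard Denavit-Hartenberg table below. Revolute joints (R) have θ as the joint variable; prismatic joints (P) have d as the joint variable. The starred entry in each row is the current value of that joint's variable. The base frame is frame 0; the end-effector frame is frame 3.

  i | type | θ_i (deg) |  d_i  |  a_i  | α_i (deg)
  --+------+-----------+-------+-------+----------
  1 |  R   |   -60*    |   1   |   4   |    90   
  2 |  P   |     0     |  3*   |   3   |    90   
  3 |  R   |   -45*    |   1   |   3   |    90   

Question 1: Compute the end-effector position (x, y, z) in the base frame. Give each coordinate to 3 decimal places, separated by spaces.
after link 1: o_1 = (2.0000, -3.4641, 1.0000)
after link 2: o_2 = (0.9019, -7.5622, 1.0000)
after link 3: o_3 = (3.7997, -8.3386, -0.0000)

3.800 -8.339 -0.000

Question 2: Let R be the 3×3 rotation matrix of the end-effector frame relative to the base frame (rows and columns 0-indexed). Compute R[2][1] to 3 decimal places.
End-effector y-axis (col 1 of R) = (-0.0000,-0.0000,-1.0000)
R[2][1] = -1.0000

-1.000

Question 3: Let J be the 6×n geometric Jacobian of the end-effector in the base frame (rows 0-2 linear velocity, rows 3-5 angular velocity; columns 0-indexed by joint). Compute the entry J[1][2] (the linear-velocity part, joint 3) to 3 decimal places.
-2.898

axis z_2 = (-0.0000,-0.0000,-1.0000); lever o_n−o_2 = (2.8978,-0.7765,-1.0000)
cross product → J_v[:, 2] = (-0.7765,-2.8978,0.0000)
J_ω[:, 2] = z_2
entry J[1][2] = -2.8978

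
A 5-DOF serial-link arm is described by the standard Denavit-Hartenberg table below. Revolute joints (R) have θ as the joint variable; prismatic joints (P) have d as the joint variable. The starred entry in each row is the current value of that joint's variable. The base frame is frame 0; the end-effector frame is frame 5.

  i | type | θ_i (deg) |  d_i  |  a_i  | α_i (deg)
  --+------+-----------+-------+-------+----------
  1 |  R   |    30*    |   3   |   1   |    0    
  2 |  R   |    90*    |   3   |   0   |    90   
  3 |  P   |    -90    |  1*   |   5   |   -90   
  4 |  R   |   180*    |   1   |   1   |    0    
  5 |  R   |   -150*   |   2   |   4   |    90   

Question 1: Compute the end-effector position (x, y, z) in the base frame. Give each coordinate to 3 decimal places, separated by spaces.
-1.500 2.598 -1.464

after link 1: o_1 = (0.8660, 0.5000, 3.0000)
after link 2: o_2 = (0.8660, 0.5000, 6.0000)
after link 3: o_3 = (1.7321, 1.0000, 1.0000)
after link 4: o_4 = (1.2321, 1.8660, 2.0000)
after link 5: o_5 = (-1.5000, 2.5981, -1.4641)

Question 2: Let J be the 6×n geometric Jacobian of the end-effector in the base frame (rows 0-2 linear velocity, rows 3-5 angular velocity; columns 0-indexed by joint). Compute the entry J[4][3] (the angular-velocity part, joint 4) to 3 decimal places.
axis z_3 = (-0.5000,0.8660,0.0000); lever o_n−o_3 = (-3.2321,1.5981,-2.4641)
cross product → J_v[:, 3] = (-2.1340,-1.2321,2.0000)
J_ω[:, 3] = z_3
entry J[4][3] = 0.8660

0.866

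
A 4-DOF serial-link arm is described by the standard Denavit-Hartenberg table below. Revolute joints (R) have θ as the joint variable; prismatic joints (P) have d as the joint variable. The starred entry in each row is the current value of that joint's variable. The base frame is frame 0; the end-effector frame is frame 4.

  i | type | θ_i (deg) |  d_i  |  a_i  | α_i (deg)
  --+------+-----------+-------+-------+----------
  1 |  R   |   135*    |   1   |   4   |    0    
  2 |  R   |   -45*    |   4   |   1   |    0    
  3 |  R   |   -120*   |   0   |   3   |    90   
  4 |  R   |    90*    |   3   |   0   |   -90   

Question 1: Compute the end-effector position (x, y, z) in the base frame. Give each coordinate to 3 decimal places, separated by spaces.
-1.730 -0.270 5.000

after link 1: o_1 = (-2.8284, 2.8284, 1.0000)
after link 2: o_2 = (-2.8284, 3.8284, 5.0000)
after link 3: o_3 = (-0.2304, 2.3284, 5.0000)
after link 4: o_4 = (-1.7304, -0.2696, 5.0000)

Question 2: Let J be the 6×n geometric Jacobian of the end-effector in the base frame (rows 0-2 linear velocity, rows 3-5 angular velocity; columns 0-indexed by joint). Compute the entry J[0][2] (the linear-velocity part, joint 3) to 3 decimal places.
4.098

axis z_2 = (0.0000,0.0000,1.0000); lever o_n−o_2 = (1.0981,-4.0981,0.0000)
cross product → J_v[:, 2] = (4.0981,1.0981,-0.0000)
J_ω[:, 2] = z_2
entry J[0][2] = 4.0981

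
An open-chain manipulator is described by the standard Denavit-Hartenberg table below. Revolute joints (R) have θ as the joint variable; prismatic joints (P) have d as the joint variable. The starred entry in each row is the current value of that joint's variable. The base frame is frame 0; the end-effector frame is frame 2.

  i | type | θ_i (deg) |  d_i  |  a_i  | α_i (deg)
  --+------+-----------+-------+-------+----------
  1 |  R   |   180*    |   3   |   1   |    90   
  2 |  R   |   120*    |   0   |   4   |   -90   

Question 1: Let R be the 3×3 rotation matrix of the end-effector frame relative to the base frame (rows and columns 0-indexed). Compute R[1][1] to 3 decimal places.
-1.000

End-effector y-axis (col 1 of R) = (-0.0000,-1.0000,-0.0000)
R[1][1] = -1.0000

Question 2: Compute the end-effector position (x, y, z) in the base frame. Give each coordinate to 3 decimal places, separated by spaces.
1.000 -0.000 6.464

after link 1: o_1 = (-1.0000, 0.0000, 3.0000)
after link 2: o_2 = (1.0000, -0.0000, 6.4641)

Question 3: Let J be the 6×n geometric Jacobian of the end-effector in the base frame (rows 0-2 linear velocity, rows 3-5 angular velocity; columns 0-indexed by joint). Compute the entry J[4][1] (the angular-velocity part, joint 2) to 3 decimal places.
axis z_1 = (0.0000,1.0000,0.0000); lever o_n−o_1 = (2.0000,-0.0000,3.4641)
cross product → J_v[:, 1] = (3.4641,-0.0000,-2.0000)
J_ω[:, 1] = z_1
entry J[4][1] = 1.0000

1.000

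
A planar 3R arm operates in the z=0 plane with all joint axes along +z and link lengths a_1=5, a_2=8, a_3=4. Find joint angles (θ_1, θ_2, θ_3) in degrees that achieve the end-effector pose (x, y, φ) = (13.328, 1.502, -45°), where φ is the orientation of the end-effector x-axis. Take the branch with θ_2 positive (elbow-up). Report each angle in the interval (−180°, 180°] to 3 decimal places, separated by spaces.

-15.179 60.005 -89.826

wrist centre = target − a_3·(cos φ, sin φ) = (10.4996, 4.3304)
cos θ_2 = (128.9936−5²−8²)/(2·5·8) = 0.4999; θ_2 = 60.0053° (elbow-up)
β = atan2(4.3304,10.4996) = 22.4131°; ψ = atan2(6.9286,8.9994) = 37.5925°
θ_1 = β − ψ = -15.1794°
θ_3 = φ − θ_1 − θ_2 = -89.8259° (wrapped to (-180°,180°])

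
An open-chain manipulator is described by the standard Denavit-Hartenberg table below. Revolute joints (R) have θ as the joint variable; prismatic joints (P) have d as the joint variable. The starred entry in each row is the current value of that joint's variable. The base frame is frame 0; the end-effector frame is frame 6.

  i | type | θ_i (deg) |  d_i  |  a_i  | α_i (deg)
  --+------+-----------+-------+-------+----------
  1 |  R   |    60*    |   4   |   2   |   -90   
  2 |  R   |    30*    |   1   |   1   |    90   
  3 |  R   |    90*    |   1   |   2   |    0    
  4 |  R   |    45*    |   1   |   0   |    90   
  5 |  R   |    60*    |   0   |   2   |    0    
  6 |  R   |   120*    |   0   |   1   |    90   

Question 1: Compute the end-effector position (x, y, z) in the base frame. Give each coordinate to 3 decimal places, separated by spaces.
after link 1: o_1 = (1.0000, 1.7321, 4.0000)
after link 2: o_2 = (0.5670, 2.9821, 3.5000)
after link 3: o_3 = (-0.9151, 4.4151, 4.3660)
after link 4: o_4 = (-0.6651, 4.8481, 5.2321)
after link 5: o_5 = (-1.1506, 5.4213, 7.0856)
after link 6: o_6 = (-0.2321, 5.5981, 6.7321)

-0.232 5.598 6.732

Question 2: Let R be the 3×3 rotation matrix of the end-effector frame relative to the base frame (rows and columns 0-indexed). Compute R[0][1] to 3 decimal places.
End-effector y-axis (col 1 of R) = (-0.3062,0.8839,-0.3536)
R[0][1] = -0.3062

-0.306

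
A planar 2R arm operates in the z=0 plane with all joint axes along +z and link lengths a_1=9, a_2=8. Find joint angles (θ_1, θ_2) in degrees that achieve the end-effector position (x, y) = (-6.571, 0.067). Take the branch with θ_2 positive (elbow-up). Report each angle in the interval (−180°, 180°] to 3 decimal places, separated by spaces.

119.999 134.997

cos θ_2 = (43.1825−9²−8²)/(2·9·8) = -0.7071; θ_2 = 134.9967° (elbow-up)
β = atan2(0.0670,-6.5710) = 179.4158°; ψ = atan2(5.6572,3.3435) = 59.4163°
θ_1 = β − ψ = 119.9995°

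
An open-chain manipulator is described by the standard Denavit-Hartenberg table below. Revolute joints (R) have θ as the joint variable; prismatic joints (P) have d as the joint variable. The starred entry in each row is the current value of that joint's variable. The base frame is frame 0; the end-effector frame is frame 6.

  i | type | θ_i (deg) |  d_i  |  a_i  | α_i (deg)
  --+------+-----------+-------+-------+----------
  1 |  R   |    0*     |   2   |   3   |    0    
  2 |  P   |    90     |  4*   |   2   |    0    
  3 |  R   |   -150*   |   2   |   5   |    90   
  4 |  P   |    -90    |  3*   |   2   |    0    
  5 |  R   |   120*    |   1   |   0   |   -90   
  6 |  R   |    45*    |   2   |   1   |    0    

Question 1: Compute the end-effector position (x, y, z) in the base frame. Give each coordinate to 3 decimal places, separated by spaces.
2.454 -3.641 8.086

after link 1: o_1 = (3.0000, 0.0000, 2.0000)
after link 2: o_2 = (3.0000, 2.0000, 6.0000)
after link 3: o_3 = (5.5000, -2.3301, 8.0000)
after link 4: o_4 = (2.9019, -3.8301, 6.0000)
after link 5: o_5 = (2.0359, -4.3301, 6.0000)
after link 6: o_6 = (2.4545, -3.6409, 8.0856)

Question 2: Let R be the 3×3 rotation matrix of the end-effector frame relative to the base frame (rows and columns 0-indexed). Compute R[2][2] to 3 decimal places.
0.866

End-effector z-axis (col 2 of R) = (-0.2500,0.4330,0.8660)
R[2][2] = 0.8660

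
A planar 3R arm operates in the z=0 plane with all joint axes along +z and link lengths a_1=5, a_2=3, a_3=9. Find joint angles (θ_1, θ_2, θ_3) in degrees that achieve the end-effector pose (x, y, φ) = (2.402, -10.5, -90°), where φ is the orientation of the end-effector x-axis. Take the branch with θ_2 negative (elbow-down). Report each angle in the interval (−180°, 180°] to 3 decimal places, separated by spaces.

0.002 -149.999 59.997

wrist centre = target − a_3·(cos φ, sin φ) = (2.4020, -1.5000)
cos θ_2 = (8.0196−5²−3²)/(2·5·3) = -0.8660; θ_2 = -149.9986° (elbow-down)
β = atan2(-1.5000,2.4020) = -31.9839°; ψ = atan2(-1.5001,2.4020) = -31.9854°
θ_1 = β − ψ = 0.0015°
θ_3 = φ − θ_1 − θ_2 = 59.9971° (wrapped to (-180°,180°])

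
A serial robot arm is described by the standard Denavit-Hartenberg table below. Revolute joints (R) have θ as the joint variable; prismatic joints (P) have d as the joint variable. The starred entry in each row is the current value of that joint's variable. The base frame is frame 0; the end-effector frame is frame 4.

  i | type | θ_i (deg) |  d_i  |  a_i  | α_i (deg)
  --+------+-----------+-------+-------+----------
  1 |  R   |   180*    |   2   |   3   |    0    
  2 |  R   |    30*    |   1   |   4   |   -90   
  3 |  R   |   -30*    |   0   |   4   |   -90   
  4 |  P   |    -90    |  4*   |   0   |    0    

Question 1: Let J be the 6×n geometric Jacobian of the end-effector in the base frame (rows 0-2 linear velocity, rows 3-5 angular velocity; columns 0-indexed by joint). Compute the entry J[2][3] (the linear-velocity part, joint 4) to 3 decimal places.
-0.866

prismatic axis z_3 = (-0.4330,-0.2500,-0.8660)
J_v[:, 3] = z_3; J_ω[:, 3] = (0,0,0)
entry J[2][3] = -0.8660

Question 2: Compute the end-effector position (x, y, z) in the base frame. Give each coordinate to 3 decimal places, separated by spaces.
-11.196 -4.732 1.536

after link 1: o_1 = (-3.0000, 0.0000, 2.0000)
after link 2: o_2 = (-6.4641, -2.0000, 3.0000)
after link 3: o_3 = (-9.4641, -3.7321, 5.0000)
after link 4: o_4 = (-11.1962, -4.7321, 1.5359)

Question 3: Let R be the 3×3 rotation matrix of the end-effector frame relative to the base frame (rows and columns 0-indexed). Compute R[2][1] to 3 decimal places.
End-effector y-axis (col 1 of R) = (-0.7500,-0.4330,0.5000)
R[2][1] = 0.5000

0.500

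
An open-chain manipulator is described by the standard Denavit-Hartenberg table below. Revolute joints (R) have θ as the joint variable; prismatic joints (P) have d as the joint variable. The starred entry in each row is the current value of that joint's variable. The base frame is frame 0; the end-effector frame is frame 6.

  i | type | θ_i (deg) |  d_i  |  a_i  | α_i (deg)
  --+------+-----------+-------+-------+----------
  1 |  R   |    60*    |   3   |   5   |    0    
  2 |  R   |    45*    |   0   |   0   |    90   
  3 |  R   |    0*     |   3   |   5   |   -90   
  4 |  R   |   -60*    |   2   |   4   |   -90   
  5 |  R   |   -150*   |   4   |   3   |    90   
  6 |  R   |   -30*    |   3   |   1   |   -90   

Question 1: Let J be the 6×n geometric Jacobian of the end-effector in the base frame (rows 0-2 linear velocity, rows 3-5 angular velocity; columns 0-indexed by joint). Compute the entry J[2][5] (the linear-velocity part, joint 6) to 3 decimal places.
axis z_5 = (-0.3536,-0.3536,-0.8660); lever o_n−o_5 = (-1.2374,-1.9445,-2.1651)
cross product → J_v[:, 5] = (-0.9186,0.3062,0.2500)
J_ω[:, 5] = z_5
entry J[2][5] = 0.2500

0.250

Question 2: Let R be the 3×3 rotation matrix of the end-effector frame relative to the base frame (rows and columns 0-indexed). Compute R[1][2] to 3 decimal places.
0.306

End-effector z-axis (col 2 of R) = (-0.9186,0.3062,0.2500)
R[1][2] = 0.3062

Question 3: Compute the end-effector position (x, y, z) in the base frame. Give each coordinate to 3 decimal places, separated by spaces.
after link 1: o_1 = (2.5000, 4.3301, 3.0000)
after link 2: o_2 = (2.5000, 4.3301, 3.0000)
after link 3: o_3 = (4.1037, 9.9362, 3.0000)
after link 4: o_4 = (6.9321, 12.7646, 5.0000)
after link 5: o_5 = (2.2666, 13.7560, 6.5000)
after link 6: o_6 = (1.0291, 11.8114, 4.3349)

1.029 11.811 4.335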